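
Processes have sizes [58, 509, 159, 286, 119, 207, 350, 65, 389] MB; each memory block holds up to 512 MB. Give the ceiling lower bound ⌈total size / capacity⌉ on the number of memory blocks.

5

Total size = 58 + 509 + 159 + 286 + 119 + 207 + 350 + 65 + 389 = 2142 MB.
⌈2142 / 512⌉ = 5.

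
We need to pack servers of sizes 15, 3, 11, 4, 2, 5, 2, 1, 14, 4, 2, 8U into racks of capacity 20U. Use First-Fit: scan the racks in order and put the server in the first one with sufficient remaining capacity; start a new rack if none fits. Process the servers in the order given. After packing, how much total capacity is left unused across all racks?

9

Put 15U in rack 1; 5U remain.
Put 3U in rack 1; 2U remain.
Put 11U in rack 2; 9U remain.
Put 4U in rack 2; 5U remain.
Put 2U in rack 1; 0U remain.
Put 5U in rack 2; 0U remain.
Put 2U in rack 3; 18U remain.
Put 1U in rack 3; 17U remain.
Put 14U in rack 3; 3U remain.
Put 4U in rack 4; 16U remain.
Put 2U in rack 3; 1U remain.
Put 8U in rack 4; 8U remain.
4 racks × 20U = 80U; used 71U; unused 9U.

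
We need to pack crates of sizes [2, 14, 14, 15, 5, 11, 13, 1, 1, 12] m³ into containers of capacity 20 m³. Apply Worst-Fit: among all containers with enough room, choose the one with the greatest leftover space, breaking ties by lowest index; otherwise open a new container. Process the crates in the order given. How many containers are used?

6

Put 2 m³ in container 1; 18 m³ remain.
Put 14 m³ in container 1; 4 m³ remain.
Put 14 m³ in container 2; 6 m³ remain.
Put 15 m³ in container 3; 5 m³ remain.
Put 5 m³ in container 2; 1 m³ remain.
Put 11 m³ in container 4; 9 m³ remain.
Put 13 m³ in container 5; 7 m³ remain.
Put 1 m³ in container 4; 8 m³ remain.
Put 1 m³ in container 4; 7 m³ remain.
Put 12 m³ in container 6; 8 m³ remain.
Final containers: [2,14] [14,5] [15] [11,1,1] [13] [12].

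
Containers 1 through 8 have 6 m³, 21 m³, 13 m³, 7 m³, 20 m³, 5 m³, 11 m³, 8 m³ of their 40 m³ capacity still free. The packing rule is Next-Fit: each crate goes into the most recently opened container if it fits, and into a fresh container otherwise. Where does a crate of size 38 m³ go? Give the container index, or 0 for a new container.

0

Next-Fit only looks at container 8, which has 8 m³ free.
38 m³ does not fit, so a new container is opened.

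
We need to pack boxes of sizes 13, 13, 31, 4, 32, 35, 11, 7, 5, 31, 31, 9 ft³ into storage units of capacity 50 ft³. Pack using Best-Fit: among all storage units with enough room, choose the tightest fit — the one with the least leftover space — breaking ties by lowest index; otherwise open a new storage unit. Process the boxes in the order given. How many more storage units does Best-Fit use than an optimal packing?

Best-Fit: [13,13] [31,4,11] [32,9] [35,7,5] [31] [31] → 6 storage units.
Total size 222 ft³; any packing needs at least ⌈222/50⌉ = 5 storage units.
An optimal packing achieves that bound: [35,13] [32,13,5] [31,11,7] [31,9,4] [31] → 5 storage units.
Excess: 6 − 5 = 1.

1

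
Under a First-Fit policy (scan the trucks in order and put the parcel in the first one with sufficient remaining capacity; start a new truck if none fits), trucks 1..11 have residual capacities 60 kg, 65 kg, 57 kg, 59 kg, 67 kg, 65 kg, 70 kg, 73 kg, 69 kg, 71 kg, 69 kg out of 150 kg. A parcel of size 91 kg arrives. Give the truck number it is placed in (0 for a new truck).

0

No truck has ≥ 91 kg free, so a new truck is opened.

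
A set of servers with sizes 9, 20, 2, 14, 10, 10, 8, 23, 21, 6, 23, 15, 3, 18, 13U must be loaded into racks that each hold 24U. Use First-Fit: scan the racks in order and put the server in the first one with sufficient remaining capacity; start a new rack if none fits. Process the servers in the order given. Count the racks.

10 racks

rack 1: place 9U, 15U left
rack 2: place 20U, 4U left
rack 1: place 2U, 13U left
rack 3: place 14U, 10U left
rack 1: place 10U, 3U left
rack 3: place 10U, 0U left
rack 4: place 8U, 16U left
rack 5: place 23U, 1U left
rack 6: place 21U, 3U left
rack 4: place 6U, 10U left
rack 7: place 23U, 1U left
rack 8: place 15U, 9U left
rack 1: place 3U, 0U left
rack 9: place 18U, 6U left
rack 10: place 13U, 11U left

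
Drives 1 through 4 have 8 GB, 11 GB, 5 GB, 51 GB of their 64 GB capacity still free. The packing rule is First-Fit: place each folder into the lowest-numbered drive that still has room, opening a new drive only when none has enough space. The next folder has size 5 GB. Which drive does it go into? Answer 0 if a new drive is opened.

Drives with room: drive 1 (8 GB), drive 2 (11 GB), drive 3 (5 GB), drive 4 (51 GB).
The first with room is drive 1.

1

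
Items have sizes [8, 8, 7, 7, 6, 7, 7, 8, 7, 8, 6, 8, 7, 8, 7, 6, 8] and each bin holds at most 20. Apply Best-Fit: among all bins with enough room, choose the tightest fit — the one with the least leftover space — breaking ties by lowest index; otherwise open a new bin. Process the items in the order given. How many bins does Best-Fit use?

8 bins

8 → bin 1 (remaining 12)
8 → bin 1 (remaining 4)
7 → bin 2 (remaining 13)
7 → bin 2 (remaining 6)
6 → bin 2 (remaining 0)
7 → bin 3 (remaining 13)
7 → bin 3 (remaining 6)
8 → bin 4 (remaining 12)
7 → bin 4 (remaining 5)
8 → bin 5 (remaining 12)
6 → bin 3 (remaining 0)
8 → bin 5 (remaining 4)
7 → bin 6 (remaining 13)
8 → bin 6 (remaining 5)
7 → bin 7 (remaining 13)
6 → bin 7 (remaining 7)
8 → bin 8 (remaining 12)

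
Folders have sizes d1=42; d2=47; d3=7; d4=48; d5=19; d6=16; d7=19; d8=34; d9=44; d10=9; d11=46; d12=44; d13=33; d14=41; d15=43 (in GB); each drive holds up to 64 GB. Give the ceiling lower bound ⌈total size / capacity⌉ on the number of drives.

Total size = 42 + 47 + 7 + 48 + 19 + 16 + 19 + 34 + 44 + 9 + 46 + 44 + 33 + 41 + 43 = 492 GB.
⌈492 / 64⌉ = 8.

8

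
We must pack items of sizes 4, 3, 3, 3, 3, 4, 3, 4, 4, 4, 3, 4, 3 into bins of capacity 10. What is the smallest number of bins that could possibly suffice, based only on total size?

5

Total size = 4 + 3 + 3 + 3 + 3 + 4 + 3 + 4 + 4 + 4 + 3 + 4 + 3 = 45.
⌈45 / 10⌉ = 5.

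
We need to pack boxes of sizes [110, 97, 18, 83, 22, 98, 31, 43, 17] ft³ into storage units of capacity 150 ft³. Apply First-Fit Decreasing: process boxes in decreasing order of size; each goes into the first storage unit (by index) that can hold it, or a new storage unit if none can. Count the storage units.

Sorted descending: 110, 98, 97, 83, 43, 31, 22, 18, 17.
storage unit 1: place 110 ft³, 40 ft³ left
storage unit 2: place 98 ft³, 52 ft³ left
storage unit 3: place 97 ft³, 53 ft³ left
storage unit 4: place 83 ft³, 67 ft³ left
storage unit 2: place 43 ft³, 9 ft³ left
storage unit 1: place 31 ft³, 9 ft³ left
storage unit 3: place 22 ft³, 31 ft³ left
storage unit 3: place 18 ft³, 13 ft³ left
storage unit 4: place 17 ft³, 50 ft³ left
Final storage units: [110,31] [98,43] [97,22,18] [83,17].

4 storage units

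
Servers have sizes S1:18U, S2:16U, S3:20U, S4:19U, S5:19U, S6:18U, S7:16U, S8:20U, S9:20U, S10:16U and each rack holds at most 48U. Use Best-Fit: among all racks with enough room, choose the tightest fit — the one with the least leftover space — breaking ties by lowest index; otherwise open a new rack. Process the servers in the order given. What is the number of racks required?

rack 1: place S1 (18U), 30U left
rack 1: place S2 (16U), 14U left
rack 2: place S3 (20U), 28U left
rack 2: place S4 (19U), 9U left
rack 3: place S5 (19U), 29U left
rack 3: place S6 (18U), 11U left
rack 4: place S7 (16U), 32U left
rack 4: place S8 (20U), 12U left
rack 5: place S9 (20U), 28U left
rack 5: place S10 (16U), 12U left
Final racks: [18,16] [20,19] [19,18] [16,20] [20,16].

5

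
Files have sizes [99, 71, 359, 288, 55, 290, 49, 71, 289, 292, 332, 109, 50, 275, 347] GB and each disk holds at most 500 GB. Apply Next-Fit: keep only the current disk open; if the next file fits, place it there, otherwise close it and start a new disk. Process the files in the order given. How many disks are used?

99 GB → disk 1 (remaining 401 GB)
71 GB → disk 1 (remaining 330 GB)
359 GB → disk 2 (remaining 141 GB)
288 GB → disk 3 (remaining 212 GB)
55 GB → disk 3 (remaining 157 GB)
290 GB → disk 4 (remaining 210 GB)
49 GB → disk 4 (remaining 161 GB)
71 GB → disk 4 (remaining 90 GB)
289 GB → disk 5 (remaining 211 GB)
292 GB → disk 6 (remaining 208 GB)
332 GB → disk 7 (remaining 168 GB)
109 GB → disk 7 (remaining 59 GB)
50 GB → disk 7 (remaining 9 GB)
275 GB → disk 8 (remaining 225 GB)
347 GB → disk 9 (remaining 153 GB)
Final disks: [99,71] [359] [288,55] [290,49,71] [289] [292] [332,109,50] [275] [347].

9 disks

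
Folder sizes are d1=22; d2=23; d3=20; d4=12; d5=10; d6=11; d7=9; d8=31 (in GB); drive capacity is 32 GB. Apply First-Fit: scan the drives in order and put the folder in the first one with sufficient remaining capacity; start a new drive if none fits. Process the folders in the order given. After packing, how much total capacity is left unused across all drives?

22

drive 1: place d1 (22 GB), 10 GB left
drive 2: place d2 (23 GB), 9 GB left
drive 3: place d3 (20 GB), 12 GB left
drive 3: place d4 (12 GB), 0 GB left
drive 1: place d5 (10 GB), 0 GB left
drive 4: place d6 (11 GB), 21 GB left
drive 2: place d7 (9 GB), 0 GB left
drive 5: place d8 (31 GB), 1 GB left
5 drives × 32 GB = 160 GB; used 138 GB; unused 22 GB.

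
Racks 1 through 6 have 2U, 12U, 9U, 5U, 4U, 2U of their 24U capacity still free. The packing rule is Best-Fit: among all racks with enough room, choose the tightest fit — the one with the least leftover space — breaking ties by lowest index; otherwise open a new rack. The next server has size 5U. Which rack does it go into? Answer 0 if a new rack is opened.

4

Racks with room: rack 2 (12U), rack 3 (9U), rack 4 (5U).
Tightest fit is rack 4 with 5U free.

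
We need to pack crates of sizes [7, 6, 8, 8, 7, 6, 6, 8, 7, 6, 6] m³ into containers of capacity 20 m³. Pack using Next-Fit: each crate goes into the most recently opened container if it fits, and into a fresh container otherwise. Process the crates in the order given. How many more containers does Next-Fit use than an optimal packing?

1

Next-Fit: [7,6] [8,8] [7,6,6] [8,7] [6,6] → 5 containers.
Total size 75 m³; any packing needs at least ⌈75/20⌉ = 4 containers.
An optimal packing achieves that bound: [8,8] [8,6,6] [7,7,6] [7,6,6] → 4 containers.
Excess: 5 − 4 = 1.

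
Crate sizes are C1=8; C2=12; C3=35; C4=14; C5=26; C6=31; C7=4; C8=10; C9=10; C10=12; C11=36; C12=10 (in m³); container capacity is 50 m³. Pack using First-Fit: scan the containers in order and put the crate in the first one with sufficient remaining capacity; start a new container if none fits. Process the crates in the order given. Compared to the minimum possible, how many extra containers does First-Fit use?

0

First-Fit: [8,12,14,4,10] [35,10] [26,12,10] [31] [36] → 5 containers.
Total size 208 m³; any packing needs at least ⌈208/50⌉ = 5 containers.
So 5 is already optimal.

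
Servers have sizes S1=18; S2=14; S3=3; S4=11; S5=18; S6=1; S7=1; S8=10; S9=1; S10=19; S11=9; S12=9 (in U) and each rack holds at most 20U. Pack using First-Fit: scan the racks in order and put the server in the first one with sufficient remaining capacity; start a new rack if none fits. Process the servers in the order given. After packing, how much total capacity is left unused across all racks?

6

S1 (18U) → rack 1 (remaining 2U)
S2 (14U) → rack 2 (remaining 6U)
S3 (3U) → rack 2 (remaining 3U)
S4 (11U) → rack 3 (remaining 9U)
S5 (18U) → rack 4 (remaining 2U)
S6 (1U) → rack 1 (remaining 1U)
S7 (1U) → rack 1 (remaining 0U)
S8 (10U) → rack 5 (remaining 10U)
S9 (1U) → rack 2 (remaining 2U)
S10 (19U) → rack 6 (remaining 1U)
S11 (9U) → rack 3 (remaining 0U)
S12 (9U) → rack 5 (remaining 1U)
6 racks × 20U = 120U; used 114U; unused 6U.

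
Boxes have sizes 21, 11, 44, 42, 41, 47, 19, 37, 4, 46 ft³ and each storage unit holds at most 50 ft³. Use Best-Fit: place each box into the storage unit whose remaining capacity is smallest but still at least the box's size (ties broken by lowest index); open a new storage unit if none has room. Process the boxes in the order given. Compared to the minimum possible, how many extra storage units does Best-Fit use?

Best-Fit: [21,11] [44,4] [42] [41] [47] [19] [37] [46] → 8 storage units.
Total size 312 ft³; any packing needs at least ⌈312/50⌉ = 7 storage units.
An optimal packing achieves that bound: [47] [46,4] [44] [42] [41] [37,11] [21,19] → 7 storage units.
Excess: 8 − 7 = 1.

1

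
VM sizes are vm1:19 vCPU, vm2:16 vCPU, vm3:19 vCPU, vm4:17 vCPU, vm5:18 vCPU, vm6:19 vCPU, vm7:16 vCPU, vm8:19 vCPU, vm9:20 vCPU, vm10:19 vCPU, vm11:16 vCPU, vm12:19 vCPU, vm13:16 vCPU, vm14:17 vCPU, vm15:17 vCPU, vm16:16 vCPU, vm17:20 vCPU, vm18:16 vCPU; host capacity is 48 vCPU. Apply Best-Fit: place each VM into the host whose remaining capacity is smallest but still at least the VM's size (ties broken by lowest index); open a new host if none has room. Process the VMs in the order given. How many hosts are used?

host 1: place vm1 (19 vCPU), 29 vCPU left
host 1: place vm2 (16 vCPU), 13 vCPU left
host 2: place vm3 (19 vCPU), 29 vCPU left
host 2: place vm4 (17 vCPU), 12 vCPU left
host 3: place vm5 (18 vCPU), 30 vCPU left
host 3: place vm6 (19 vCPU), 11 vCPU left
host 4: place vm7 (16 vCPU), 32 vCPU left
host 4: place vm8 (19 vCPU), 13 vCPU left
host 5: place vm9 (20 vCPU), 28 vCPU left
host 5: place vm10 (19 vCPU), 9 vCPU left
host 6: place vm11 (16 vCPU), 32 vCPU left
host 6: place vm12 (19 vCPU), 13 vCPU left
host 7: place vm13 (16 vCPU), 32 vCPU left
host 7: place vm14 (17 vCPU), 15 vCPU left
host 8: place vm15 (17 vCPU), 31 vCPU left
host 8: place vm16 (16 vCPU), 15 vCPU left
host 9: place vm17 (20 vCPU), 28 vCPU left
host 9: place vm18 (16 vCPU), 12 vCPU left
Final hosts: [19,16] [19,17] [18,19] [16,19] [20,19] [16,19] [16,17] [17,16] [20,16].

9 hosts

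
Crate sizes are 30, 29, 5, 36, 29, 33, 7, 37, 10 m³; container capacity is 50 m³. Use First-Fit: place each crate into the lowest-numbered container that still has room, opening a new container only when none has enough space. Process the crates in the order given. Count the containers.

6

container 1: place 30 m³, 20 m³ left
container 2: place 29 m³, 21 m³ left
container 1: place 5 m³, 15 m³ left
container 3: place 36 m³, 14 m³ left
container 4: place 29 m³, 21 m³ left
container 5: place 33 m³, 17 m³ left
container 1: place 7 m³, 8 m³ left
container 6: place 37 m³, 13 m³ left
container 2: place 10 m³, 11 m³ left
Final containers: [30,5,7] [29,10] [36] [29] [33] [37].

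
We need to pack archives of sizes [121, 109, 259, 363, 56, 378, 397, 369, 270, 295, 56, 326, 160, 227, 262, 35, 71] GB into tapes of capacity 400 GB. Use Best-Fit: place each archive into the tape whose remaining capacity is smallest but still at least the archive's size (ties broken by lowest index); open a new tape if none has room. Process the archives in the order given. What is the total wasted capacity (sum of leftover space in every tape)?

646

121 GB → tape 1 (remaining 279 GB)
109 GB → tape 1 (remaining 170 GB)
259 GB → tape 2 (remaining 141 GB)
363 GB → tape 3 (remaining 37 GB)
56 GB → tape 2 (remaining 85 GB)
378 GB → tape 4 (remaining 22 GB)
397 GB → tape 5 (remaining 3 GB)
369 GB → tape 6 (remaining 31 GB)
270 GB → tape 7 (remaining 130 GB)
295 GB → tape 8 (remaining 105 GB)
56 GB → tape 2 (remaining 29 GB)
326 GB → tape 9 (remaining 74 GB)
160 GB → tape 1 (remaining 10 GB)
227 GB → tape 10 (remaining 173 GB)
262 GB → tape 11 (remaining 138 GB)
35 GB → tape 3 (remaining 2 GB)
71 GB → tape 9 (remaining 3 GB)
11 tapes × 400 GB = 4400 GB; used 3754 GB; unused 646 GB.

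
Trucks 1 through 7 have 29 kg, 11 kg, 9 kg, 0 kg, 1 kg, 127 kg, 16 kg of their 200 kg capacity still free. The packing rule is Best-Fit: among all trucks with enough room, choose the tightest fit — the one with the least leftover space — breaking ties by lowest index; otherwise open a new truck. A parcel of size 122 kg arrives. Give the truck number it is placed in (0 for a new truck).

6

Trucks with room: truck 6 (127 kg).
Tightest fit is truck 6 with 127 kg free.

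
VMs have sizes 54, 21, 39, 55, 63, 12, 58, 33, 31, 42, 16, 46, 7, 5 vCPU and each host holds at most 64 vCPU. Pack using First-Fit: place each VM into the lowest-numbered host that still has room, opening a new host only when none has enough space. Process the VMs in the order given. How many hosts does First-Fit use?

9 hosts

54 vCPU → host 1 (remaining 10 vCPU)
21 vCPU → host 2 (remaining 43 vCPU)
39 vCPU → host 2 (remaining 4 vCPU)
55 vCPU → host 3 (remaining 9 vCPU)
63 vCPU → host 4 (remaining 1 vCPU)
12 vCPU → host 5 (remaining 52 vCPU)
58 vCPU → host 6 (remaining 6 vCPU)
33 vCPU → host 5 (remaining 19 vCPU)
31 vCPU → host 7 (remaining 33 vCPU)
42 vCPU → host 8 (remaining 22 vCPU)
16 vCPU → host 5 (remaining 3 vCPU)
46 vCPU → host 9 (remaining 18 vCPU)
7 vCPU → host 1 (remaining 3 vCPU)
5 vCPU → host 3 (remaining 4 vCPU)
Final hosts: [54,7] [21,39] [55,5] [63] [12,33,16] [58] [31] [42] [46].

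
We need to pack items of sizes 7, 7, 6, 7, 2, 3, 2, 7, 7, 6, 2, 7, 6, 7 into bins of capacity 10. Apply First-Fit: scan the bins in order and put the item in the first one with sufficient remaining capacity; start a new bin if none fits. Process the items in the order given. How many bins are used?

7 → bin 1 (remaining 3)
7 → bin 2 (remaining 3)
6 → bin 3 (remaining 4)
7 → bin 4 (remaining 3)
2 → bin 1 (remaining 1)
3 → bin 2 (remaining 0)
2 → bin 3 (remaining 2)
7 → bin 5 (remaining 3)
7 → bin 6 (remaining 3)
6 → bin 7 (remaining 4)
2 → bin 3 (remaining 0)
7 → bin 8 (remaining 3)
6 → bin 9 (remaining 4)
7 → bin 10 (remaining 3)

10 bins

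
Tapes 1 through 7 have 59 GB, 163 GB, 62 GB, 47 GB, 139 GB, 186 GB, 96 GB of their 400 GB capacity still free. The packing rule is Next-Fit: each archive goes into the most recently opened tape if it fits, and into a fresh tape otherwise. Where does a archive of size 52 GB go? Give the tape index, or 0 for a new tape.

Next-Fit only looks at tape 7, which has 96 GB free.
52 GB fits there.

7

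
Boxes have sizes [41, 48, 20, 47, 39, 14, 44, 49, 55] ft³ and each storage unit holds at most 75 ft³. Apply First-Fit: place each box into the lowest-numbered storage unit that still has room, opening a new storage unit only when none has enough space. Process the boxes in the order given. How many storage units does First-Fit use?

7

storage unit 1: place 41 ft³, 34 ft³ left
storage unit 2: place 48 ft³, 27 ft³ left
storage unit 1: place 20 ft³, 14 ft³ left
storage unit 3: place 47 ft³, 28 ft³ left
storage unit 4: place 39 ft³, 36 ft³ left
storage unit 1: place 14 ft³, 0 ft³ left
storage unit 5: place 44 ft³, 31 ft³ left
storage unit 6: place 49 ft³, 26 ft³ left
storage unit 7: place 55 ft³, 20 ft³ left
Final storage units: [41,20,14] [48] [47] [39] [44] [49] [55].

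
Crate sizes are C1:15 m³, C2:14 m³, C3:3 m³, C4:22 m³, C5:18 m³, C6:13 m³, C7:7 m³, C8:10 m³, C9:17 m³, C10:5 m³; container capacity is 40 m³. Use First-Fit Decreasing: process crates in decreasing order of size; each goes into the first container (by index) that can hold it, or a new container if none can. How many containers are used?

Sorted descending: 22, 18, 17, 15, 14, 13, 10, 7, 5, 3.
Put 22 m³ in container 1; 18 m³ remain.
Put 18 m³ in container 1; 0 m³ remain.
Put 17 m³ in container 2; 23 m³ remain.
Put 15 m³ in container 2; 8 m³ remain.
Put 14 m³ in container 3; 26 m³ remain.
Put 13 m³ in container 3; 13 m³ remain.
Put 10 m³ in container 3; 3 m³ remain.
Put 7 m³ in container 2; 1 m³ remain.
Put 5 m³ in container 4; 35 m³ remain.
Put 3 m³ in container 3; 0 m³ remain.
Final containers: [22,18] [17,15,7] [14,13,10,3] [5].

4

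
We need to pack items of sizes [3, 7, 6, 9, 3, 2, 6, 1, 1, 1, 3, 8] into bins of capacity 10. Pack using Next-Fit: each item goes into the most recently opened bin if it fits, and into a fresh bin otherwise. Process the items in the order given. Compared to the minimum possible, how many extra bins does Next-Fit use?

Next-Fit: [3,7] [6] [9] [3,2] [6,1,1,1] [3] [8] → 7 bins.
Total size 50; any packing needs at least ⌈50/10⌉ = 5 bins.
An optimal packing achieves that bound: [9,1] [8,2] [7,3] [6,3,1] [6,3,1] → 5 bins.
Excess: 7 − 5 = 2.

2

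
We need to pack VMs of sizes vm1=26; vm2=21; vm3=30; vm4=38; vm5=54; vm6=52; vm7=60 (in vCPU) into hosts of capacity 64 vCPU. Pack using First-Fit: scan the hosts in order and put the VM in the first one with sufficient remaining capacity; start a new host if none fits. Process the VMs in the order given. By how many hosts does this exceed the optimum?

1

First-Fit: [26,21] [30] [38] [54] [52] [60] → 6 hosts.
Total size 281 vCPU; any packing needs at least ⌈281/64⌉ = 5 hosts.
An optimal packing achieves that bound: [60] [54] [52] [38,26] [30,21] → 5 hosts.
Excess: 6 − 5 = 1.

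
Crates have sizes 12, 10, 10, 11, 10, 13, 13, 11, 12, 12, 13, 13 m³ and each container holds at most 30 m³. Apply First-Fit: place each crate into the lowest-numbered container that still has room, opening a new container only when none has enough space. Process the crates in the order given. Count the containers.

Put 12 m³ in container 1; 18 m³ remain.
Put 10 m³ in container 1; 8 m³ remain.
Put 10 m³ in container 2; 20 m³ remain.
Put 11 m³ in container 2; 9 m³ remain.
Put 10 m³ in container 3; 20 m³ remain.
Put 13 m³ in container 3; 7 m³ remain.
Put 13 m³ in container 4; 17 m³ remain.
Put 11 m³ in container 4; 6 m³ remain.
Put 12 m³ in container 5; 18 m³ remain.
Put 12 m³ in container 5; 6 m³ remain.
Put 13 m³ in container 6; 17 m³ remain.
Put 13 m³ in container 6; 4 m³ remain.

6 containers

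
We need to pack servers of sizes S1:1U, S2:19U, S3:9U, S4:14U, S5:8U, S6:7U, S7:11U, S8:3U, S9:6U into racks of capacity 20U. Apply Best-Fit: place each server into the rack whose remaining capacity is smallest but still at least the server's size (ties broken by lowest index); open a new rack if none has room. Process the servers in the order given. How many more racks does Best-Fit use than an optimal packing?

0

Best-Fit: [1,19] [9,8,3] [14,6] [7,11] → 4 racks.
Total size 78U; any packing needs at least ⌈78/20⌉ = 4 racks.
So 4 is already optimal.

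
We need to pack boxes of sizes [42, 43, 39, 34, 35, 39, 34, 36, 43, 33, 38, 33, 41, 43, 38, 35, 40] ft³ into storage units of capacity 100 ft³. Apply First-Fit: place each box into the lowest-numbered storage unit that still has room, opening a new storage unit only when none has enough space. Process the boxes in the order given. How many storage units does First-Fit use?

storage unit 1: place 42 ft³, 58 ft³ left
storage unit 1: place 43 ft³, 15 ft³ left
storage unit 2: place 39 ft³, 61 ft³ left
storage unit 2: place 34 ft³, 27 ft³ left
storage unit 3: place 35 ft³, 65 ft³ left
storage unit 3: place 39 ft³, 26 ft³ left
storage unit 4: place 34 ft³, 66 ft³ left
storage unit 4: place 36 ft³, 30 ft³ left
storage unit 5: place 43 ft³, 57 ft³ left
storage unit 5: place 33 ft³, 24 ft³ left
storage unit 6: place 38 ft³, 62 ft³ left
storage unit 6: place 33 ft³, 29 ft³ left
storage unit 7: place 41 ft³, 59 ft³ left
storage unit 7: place 43 ft³, 16 ft³ left
storage unit 8: place 38 ft³, 62 ft³ left
storage unit 8: place 35 ft³, 27 ft³ left
storage unit 9: place 40 ft³, 60 ft³ left

9 storage units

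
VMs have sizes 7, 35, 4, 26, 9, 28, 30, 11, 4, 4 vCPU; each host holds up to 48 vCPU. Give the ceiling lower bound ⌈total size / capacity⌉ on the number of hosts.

4

Total size = 7 + 35 + 4 + 26 + 9 + 28 + 30 + 11 + 4 + 4 = 158 vCPU.
⌈158 / 48⌉ = 4.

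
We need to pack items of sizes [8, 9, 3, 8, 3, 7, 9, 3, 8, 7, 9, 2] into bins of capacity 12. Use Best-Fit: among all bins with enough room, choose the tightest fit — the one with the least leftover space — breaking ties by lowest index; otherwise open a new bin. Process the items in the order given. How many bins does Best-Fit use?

bin 1: place 8, 4 left
bin 2: place 9, 3 left
bin 2: place 3, 0 left
bin 3: place 8, 4 left
bin 1: place 3, 1 left
bin 4: place 7, 5 left
bin 5: place 9, 3 left
bin 5: place 3, 0 left
bin 6: place 8, 4 left
bin 7: place 7, 5 left
bin 8: place 9, 3 left
bin 8: place 2, 1 left

8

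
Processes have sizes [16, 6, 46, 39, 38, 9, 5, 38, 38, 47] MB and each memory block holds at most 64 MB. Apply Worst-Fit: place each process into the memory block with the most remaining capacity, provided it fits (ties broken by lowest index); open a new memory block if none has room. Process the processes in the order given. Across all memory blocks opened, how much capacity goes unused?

16 MB → memory block 1 (remaining 48 MB)
6 MB → memory block 1 (remaining 42 MB)
46 MB → memory block 2 (remaining 18 MB)
39 MB → memory block 1 (remaining 3 MB)
38 MB → memory block 3 (remaining 26 MB)
9 MB → memory block 3 (remaining 17 MB)
5 MB → memory block 2 (remaining 13 MB)
38 MB → memory block 4 (remaining 26 MB)
38 MB → memory block 5 (remaining 26 MB)
47 MB → memory block 6 (remaining 17 MB)
6 memory blocks × 64 MB = 384 MB; used 282 MB; unused 102 MB.

102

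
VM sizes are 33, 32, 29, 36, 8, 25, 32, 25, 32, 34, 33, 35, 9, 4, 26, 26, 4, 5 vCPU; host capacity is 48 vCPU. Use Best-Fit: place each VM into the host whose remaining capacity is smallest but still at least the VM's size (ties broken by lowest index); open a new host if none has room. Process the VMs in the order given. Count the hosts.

13

Put 33 vCPU in host 1; 15 vCPU remain.
Put 32 vCPU in host 2; 16 vCPU remain.
Put 29 vCPU in host 3; 19 vCPU remain.
Put 36 vCPU in host 4; 12 vCPU remain.
Put 8 vCPU in host 4; 4 vCPU remain.
Put 25 vCPU in host 5; 23 vCPU remain.
Put 32 vCPU in host 6; 16 vCPU remain.
Put 25 vCPU in host 7; 23 vCPU remain.
Put 32 vCPU in host 8; 16 vCPU remain.
Put 34 vCPU in host 9; 14 vCPU remain.
Put 33 vCPU in host 10; 15 vCPU remain.
Put 35 vCPU in host 11; 13 vCPU remain.
Put 9 vCPU in host 11; 4 vCPU remain.
Put 4 vCPU in host 4; 0 vCPU remain.
Put 26 vCPU in host 12; 22 vCPU remain.
Put 26 vCPU in host 13; 22 vCPU remain.
Put 4 vCPU in host 11; 0 vCPU remain.
Put 5 vCPU in host 9; 9 vCPU remain.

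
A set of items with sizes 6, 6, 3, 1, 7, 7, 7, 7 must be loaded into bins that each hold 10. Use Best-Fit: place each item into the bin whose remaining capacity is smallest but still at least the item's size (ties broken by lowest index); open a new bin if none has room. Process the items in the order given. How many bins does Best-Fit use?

6 bins

bin 1: place 6, 4 left
bin 2: place 6, 4 left
bin 1: place 3, 1 left
bin 1: place 1, 0 left
bin 3: place 7, 3 left
bin 4: place 7, 3 left
bin 5: place 7, 3 left
bin 6: place 7, 3 left
Final bins: [6,3,1] [6] [7] [7] [7] [7].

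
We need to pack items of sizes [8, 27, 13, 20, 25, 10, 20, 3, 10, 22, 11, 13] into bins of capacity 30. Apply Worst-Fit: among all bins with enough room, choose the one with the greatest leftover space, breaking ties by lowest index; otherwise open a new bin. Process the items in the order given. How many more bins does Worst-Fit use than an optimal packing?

1

Worst-Fit: [8,13] [27] [20,10] [25] [20,3] [10,11] [22] [13] → 8 bins.
Total size 182; any packing needs at least ⌈182/30⌉ = 7 bins.
An optimal packing achieves that bound: [27,3] [25] [22,8] [20,10] [20,10] [13,13] [11] → 7 bins.
Excess: 8 − 7 = 1.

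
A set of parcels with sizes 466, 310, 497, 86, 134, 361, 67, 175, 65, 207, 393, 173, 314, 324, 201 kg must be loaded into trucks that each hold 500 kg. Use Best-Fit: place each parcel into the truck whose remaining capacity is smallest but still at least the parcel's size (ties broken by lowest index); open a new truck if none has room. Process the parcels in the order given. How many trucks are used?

9 trucks

Put 466 kg in truck 1; 34 kg remain.
Put 310 kg in truck 2; 190 kg remain.
Put 497 kg in truck 3; 3 kg remain.
Put 86 kg in truck 2; 104 kg remain.
Put 134 kg in truck 4; 366 kg remain.
Put 361 kg in truck 4; 5 kg remain.
Put 67 kg in truck 2; 37 kg remain.
Put 175 kg in truck 5; 325 kg remain.
Put 65 kg in truck 5; 260 kg remain.
Put 207 kg in truck 5; 53 kg remain.
Put 393 kg in truck 6; 107 kg remain.
Put 173 kg in truck 7; 327 kg remain.
Put 314 kg in truck 7; 13 kg remain.
Put 324 kg in truck 8; 176 kg remain.
Put 201 kg in truck 9; 299 kg remain.
Final trucks: [466] [310,86,67] [497] [134,361] [175,65,207] [393] [173,314] [324] [201].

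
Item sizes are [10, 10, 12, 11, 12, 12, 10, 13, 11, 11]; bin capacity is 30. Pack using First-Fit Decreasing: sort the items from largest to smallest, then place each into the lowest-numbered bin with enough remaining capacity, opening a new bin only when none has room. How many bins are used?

Sorted descending: 13, 12, 12, 12, 11, 11, 11, 10, 10, 10.
Put 13 in bin 1; 17 remain.
Put 12 in bin 1; 5 remain.
Put 12 in bin 2; 18 remain.
Put 12 in bin 2; 6 remain.
Put 11 in bin 3; 19 remain.
Put 11 in bin 3; 8 remain.
Put 11 in bin 4; 19 remain.
Put 10 in bin 4; 9 remain.
Put 10 in bin 5; 20 remain.
Put 10 in bin 5; 10 remain.
Final bins: [13,12] [12,12] [11,11] [11,10] [10,10].

5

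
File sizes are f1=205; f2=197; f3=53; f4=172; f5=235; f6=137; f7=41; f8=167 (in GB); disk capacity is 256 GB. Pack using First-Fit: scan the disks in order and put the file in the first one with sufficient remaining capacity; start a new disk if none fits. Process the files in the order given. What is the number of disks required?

6

disk 1: place f1 (205 GB), 51 GB left
disk 2: place f2 (197 GB), 59 GB left
disk 2: place f3 (53 GB), 6 GB left
disk 3: place f4 (172 GB), 84 GB left
disk 4: place f5 (235 GB), 21 GB left
disk 5: place f6 (137 GB), 119 GB left
disk 1: place f7 (41 GB), 10 GB left
disk 6: place f8 (167 GB), 89 GB left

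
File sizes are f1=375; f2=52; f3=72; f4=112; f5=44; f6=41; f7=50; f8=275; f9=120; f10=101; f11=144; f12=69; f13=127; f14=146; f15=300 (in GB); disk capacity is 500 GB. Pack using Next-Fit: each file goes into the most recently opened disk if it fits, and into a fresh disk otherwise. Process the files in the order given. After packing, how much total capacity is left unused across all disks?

Put f1 (375 GB) in disk 1; 125 GB remain.
Put f2 (52 GB) in disk 1; 73 GB remain.
Put f3 (72 GB) in disk 1; 1 GB remain.
Put f4 (112 GB) in disk 2; 388 GB remain.
Put f5 (44 GB) in disk 2; 344 GB remain.
Put f6 (41 GB) in disk 2; 303 GB remain.
Put f7 (50 GB) in disk 2; 253 GB remain.
Put f8 (275 GB) in disk 3; 225 GB remain.
Put f9 (120 GB) in disk 3; 105 GB remain.
Put f10 (101 GB) in disk 3; 4 GB remain.
Put f11 (144 GB) in disk 4; 356 GB remain.
Put f12 (69 GB) in disk 4; 287 GB remain.
Put f13 (127 GB) in disk 4; 160 GB remain.
Put f14 (146 GB) in disk 4; 14 GB remain.
Put f15 (300 GB) in disk 5; 200 GB remain.
5 disks × 500 GB = 2500 GB; used 2028 GB; unused 472 GB.

472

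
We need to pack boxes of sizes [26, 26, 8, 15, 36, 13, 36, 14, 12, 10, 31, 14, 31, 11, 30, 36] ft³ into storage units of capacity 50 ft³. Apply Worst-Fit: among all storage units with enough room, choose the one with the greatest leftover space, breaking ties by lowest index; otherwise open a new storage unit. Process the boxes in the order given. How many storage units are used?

8

storage unit 1: place 26 ft³, 24 ft³ left
storage unit 2: place 26 ft³, 24 ft³ left
storage unit 1: place 8 ft³, 16 ft³ left
storage unit 2: place 15 ft³, 9 ft³ left
storage unit 3: place 36 ft³, 14 ft³ left
storage unit 1: place 13 ft³, 3 ft³ left
storage unit 4: place 36 ft³, 14 ft³ left
storage unit 3: place 14 ft³, 0 ft³ left
storage unit 4: place 12 ft³, 2 ft³ left
storage unit 5: place 10 ft³, 40 ft³ left
storage unit 5: place 31 ft³, 9 ft³ left
storage unit 6: place 14 ft³, 36 ft³ left
storage unit 6: place 31 ft³, 5 ft³ left
storage unit 7: place 11 ft³, 39 ft³ left
storage unit 7: place 30 ft³, 9 ft³ left
storage unit 8: place 36 ft³, 14 ft³ left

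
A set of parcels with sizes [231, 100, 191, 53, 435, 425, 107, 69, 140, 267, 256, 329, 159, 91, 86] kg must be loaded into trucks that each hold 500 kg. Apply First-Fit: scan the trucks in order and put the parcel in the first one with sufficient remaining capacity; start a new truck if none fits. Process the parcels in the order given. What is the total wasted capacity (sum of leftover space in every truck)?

561

231 kg → truck 1 (remaining 269 kg)
100 kg → truck 1 (remaining 169 kg)
191 kg → truck 2 (remaining 309 kg)
53 kg → truck 1 (remaining 116 kg)
435 kg → truck 3 (remaining 65 kg)
425 kg → truck 4 (remaining 75 kg)
107 kg → truck 1 (remaining 9 kg)
69 kg → truck 2 (remaining 240 kg)
140 kg → truck 2 (remaining 100 kg)
267 kg → truck 5 (remaining 233 kg)
256 kg → truck 6 (remaining 244 kg)
329 kg → truck 7 (remaining 171 kg)
159 kg → truck 5 (remaining 74 kg)
91 kg → truck 2 (remaining 9 kg)
86 kg → truck 6 (remaining 158 kg)
7 trucks × 500 kg = 3500 kg; used 2939 kg; unused 561 kg.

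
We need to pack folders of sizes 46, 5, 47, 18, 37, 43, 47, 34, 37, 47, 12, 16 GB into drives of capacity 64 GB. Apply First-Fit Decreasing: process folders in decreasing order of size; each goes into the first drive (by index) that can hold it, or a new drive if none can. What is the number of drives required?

Sorted descending: 47, 47, 47, 46, 43, 37, 37, 34, 18, 16, 12, 5.
47 GB → drive 1 (remaining 17 GB)
47 GB → drive 2 (remaining 17 GB)
47 GB → drive 3 (remaining 17 GB)
46 GB → drive 4 (remaining 18 GB)
43 GB → drive 5 (remaining 21 GB)
37 GB → drive 6 (remaining 27 GB)
37 GB → drive 7 (remaining 27 GB)
34 GB → drive 8 (remaining 30 GB)
18 GB → drive 4 (remaining 0 GB)
16 GB → drive 1 (remaining 1 GB)
12 GB → drive 2 (remaining 5 GB)
5 GB → drive 2 (remaining 0 GB)
Final drives: [47,16] [47,12,5] [47] [46,18] [43] [37] [37] [34].

8 drives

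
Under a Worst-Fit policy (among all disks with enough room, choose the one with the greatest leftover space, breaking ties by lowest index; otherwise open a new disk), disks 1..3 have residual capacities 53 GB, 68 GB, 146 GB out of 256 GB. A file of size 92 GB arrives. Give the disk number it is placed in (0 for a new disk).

3

Disks with room: disk 3 (146 GB).
Most room is disk 3 with 146 GB free.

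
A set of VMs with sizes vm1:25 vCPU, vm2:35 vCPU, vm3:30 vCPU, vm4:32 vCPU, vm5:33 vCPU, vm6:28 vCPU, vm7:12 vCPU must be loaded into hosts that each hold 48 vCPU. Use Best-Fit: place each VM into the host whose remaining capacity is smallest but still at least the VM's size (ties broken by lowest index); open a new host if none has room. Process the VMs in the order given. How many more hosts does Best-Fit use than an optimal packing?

0

Best-Fit: [25] [35,12] [30] [32] [33] [28] → 6 hosts.
6 VMs exceed 24 vCPU (half the capacity), and no two of those can share a host, so at least 6 hosts are needed.
So 6 is already optimal.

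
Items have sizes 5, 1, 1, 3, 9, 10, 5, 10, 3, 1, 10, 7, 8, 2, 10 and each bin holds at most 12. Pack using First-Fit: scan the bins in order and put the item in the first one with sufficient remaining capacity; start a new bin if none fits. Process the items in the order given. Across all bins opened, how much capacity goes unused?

Put 5 in bin 1; 7 remain.
Put 1 in bin 1; 6 remain.
Put 1 in bin 1; 5 remain.
Put 3 in bin 1; 2 remain.
Put 9 in bin 2; 3 remain.
Put 10 in bin 3; 2 remain.
Put 5 in bin 4; 7 remain.
Put 10 in bin 5; 2 remain.
Put 3 in bin 2; 0 remain.
Put 1 in bin 1; 1 remain.
Put 10 in bin 6; 2 remain.
Put 7 in bin 4; 0 remain.
Put 8 in bin 7; 4 remain.
Put 2 in bin 3; 0 remain.
Put 10 in bin 8; 2 remain.
8 bins × 12 = 96; used 85; unused 11.

11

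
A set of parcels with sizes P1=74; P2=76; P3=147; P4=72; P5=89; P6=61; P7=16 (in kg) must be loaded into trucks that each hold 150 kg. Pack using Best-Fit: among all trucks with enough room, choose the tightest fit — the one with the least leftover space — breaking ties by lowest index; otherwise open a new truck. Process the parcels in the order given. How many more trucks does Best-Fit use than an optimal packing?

0

Best-Fit: [74,76] [147] [72,16] [89,61] → 4 trucks.
Total size 535 kg; any packing needs at least ⌈535/150⌉ = 4 trucks.
So 4 is already optimal.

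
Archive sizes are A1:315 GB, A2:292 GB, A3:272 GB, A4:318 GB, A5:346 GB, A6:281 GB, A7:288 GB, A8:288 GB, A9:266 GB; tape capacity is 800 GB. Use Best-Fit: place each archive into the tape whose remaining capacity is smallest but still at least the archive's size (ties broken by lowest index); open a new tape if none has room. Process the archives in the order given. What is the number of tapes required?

5

A1 (315 GB) → tape 1 (remaining 485 GB)
A2 (292 GB) → tape 1 (remaining 193 GB)
A3 (272 GB) → tape 2 (remaining 528 GB)
A4 (318 GB) → tape 2 (remaining 210 GB)
A5 (346 GB) → tape 3 (remaining 454 GB)
A6 (281 GB) → tape 3 (remaining 173 GB)
A7 (288 GB) → tape 4 (remaining 512 GB)
A8 (288 GB) → tape 4 (remaining 224 GB)
A9 (266 GB) → tape 5 (remaining 534 GB)
Final tapes: [315,292] [272,318] [346,281] [288,288] [266].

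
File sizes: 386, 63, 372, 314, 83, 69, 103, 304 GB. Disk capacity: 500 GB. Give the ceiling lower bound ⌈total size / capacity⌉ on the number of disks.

4 disks

Total size = 386 + 63 + 372 + 314 + 83 + 69 + 103 + 304 = 1694 GB.
⌈1694 / 500⌉ = 4.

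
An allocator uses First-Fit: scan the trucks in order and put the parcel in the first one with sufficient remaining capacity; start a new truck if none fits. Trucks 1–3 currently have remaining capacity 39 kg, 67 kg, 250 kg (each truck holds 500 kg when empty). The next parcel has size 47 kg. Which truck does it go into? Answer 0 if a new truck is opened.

Trucks with room: truck 2 (67 kg), truck 3 (250 kg).
The first with room is truck 2.

2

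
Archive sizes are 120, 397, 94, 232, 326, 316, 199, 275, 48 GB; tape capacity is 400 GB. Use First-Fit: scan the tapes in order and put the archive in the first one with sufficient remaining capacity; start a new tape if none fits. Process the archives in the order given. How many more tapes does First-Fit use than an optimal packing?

1

First-Fit: [120,94,48] [397] [232] [326] [316] [199] [275] → 7 tapes.
Total size 2007 GB; any packing needs at least ⌈2007/400⌉ = 6 tapes.
An optimal packing achieves that bound: [397] [326,48] [316] [275,120] [232,94] [199] → 6 tapes.
Excess: 7 − 6 = 1.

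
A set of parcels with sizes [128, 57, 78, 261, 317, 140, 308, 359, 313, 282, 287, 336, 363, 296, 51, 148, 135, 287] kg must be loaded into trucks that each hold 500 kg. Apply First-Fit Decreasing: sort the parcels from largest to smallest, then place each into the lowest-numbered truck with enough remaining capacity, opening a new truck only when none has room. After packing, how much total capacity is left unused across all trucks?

1354

Sorted descending: 363, 359, 336, 317, 313, 308, 296, 287, 287, 282, 261, 148, 140, 135, 128, 78, 57, 51.
Put 363 kg in truck 1; 137 kg remain.
Put 359 kg in truck 2; 141 kg remain.
Put 336 kg in truck 3; 164 kg remain.
Put 317 kg in truck 4; 183 kg remain.
Put 313 kg in truck 5; 187 kg remain.
Put 308 kg in truck 6; 192 kg remain.
Put 296 kg in truck 7; 204 kg remain.
Put 287 kg in truck 8; 213 kg remain.
Put 287 kg in truck 9; 213 kg remain.
Put 282 kg in truck 10; 218 kg remain.
Put 261 kg in truck 11; 239 kg remain.
Put 148 kg in truck 3; 16 kg remain.
Put 140 kg in truck 2; 1 kg remain.
Put 135 kg in truck 1; 2 kg remain.
Put 128 kg in truck 4; 55 kg remain.
Put 78 kg in truck 5; 109 kg remain.
Put 57 kg in truck 5; 52 kg remain.
Put 51 kg in truck 4; 4 kg remain.
11 trucks × 500 kg = 5500 kg; used 4146 kg; unused 1354 kg.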